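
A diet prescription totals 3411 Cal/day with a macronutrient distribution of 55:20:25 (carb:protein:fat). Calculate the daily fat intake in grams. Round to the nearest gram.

95 g/day

Fat energy = 25% × 3411 = 852.75 kcal.
At 9 kcal/g: 852.75 ÷ 9 = 94.75 g.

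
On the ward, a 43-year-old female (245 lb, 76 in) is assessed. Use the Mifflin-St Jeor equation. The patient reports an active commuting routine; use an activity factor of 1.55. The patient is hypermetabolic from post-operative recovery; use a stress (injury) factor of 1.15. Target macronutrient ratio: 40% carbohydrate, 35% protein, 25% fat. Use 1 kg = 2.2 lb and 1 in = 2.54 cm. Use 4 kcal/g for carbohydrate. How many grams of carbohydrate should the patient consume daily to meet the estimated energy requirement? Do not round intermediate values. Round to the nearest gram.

Convert to metric: weight = 245 ÷ 2.2 = 111.3636 kg; height = 76 × 2.54 = 193.04 cm.
Mifflin-St Jeor (female): BMR = 10(111.3636) + 6.25(193.04) − 5(43) − 161 = 1113.6364 + 1206.5 − 215 − 161 = 1944.1364 kcal/day.
TEE = 1944.1364 × 1.55 = 3013.4114 kcal/day.
With stress factor 1.15: 3013.4114 × 1.15 = 3465.4231 kcal/day.
Carbohydrate energy = 40% × 3465.4231 = 1386.1692 kcal.
Carbohydrate = 1386.1692 ÷ 4 kcal/g = 346.5423 g.

347 g/day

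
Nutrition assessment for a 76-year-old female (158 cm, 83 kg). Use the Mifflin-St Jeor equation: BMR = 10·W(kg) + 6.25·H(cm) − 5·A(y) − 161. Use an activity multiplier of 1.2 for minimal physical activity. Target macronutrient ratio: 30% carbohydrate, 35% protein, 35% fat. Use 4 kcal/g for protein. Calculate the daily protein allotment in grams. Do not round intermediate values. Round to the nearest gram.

Mifflin-St Jeor (female): BMR = 10(83) + 6.25(158) − 5(76) − 161 = 830 + 987.5 − 380 − 161 = 1276.5 kcal/day.
TEE = 1276.5 × 1.2 = 1531.8 kcal/day.
Protein energy = 35% × 1531.8 = 536.13 kcal.
Protein = 536.13 ÷ 4 kcal/g = 134.0325 g.

134 g/day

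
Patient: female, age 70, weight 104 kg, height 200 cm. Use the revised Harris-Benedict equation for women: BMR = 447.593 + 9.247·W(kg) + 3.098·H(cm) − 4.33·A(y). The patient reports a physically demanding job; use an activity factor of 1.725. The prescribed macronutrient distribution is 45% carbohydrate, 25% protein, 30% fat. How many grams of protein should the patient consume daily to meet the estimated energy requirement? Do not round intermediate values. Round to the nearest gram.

Harris-Benedict: BMR = 447.593 + 9.247(104) + 3.098(200) − 4.33(70) = 1725.781 kcal/day.
TEE = 1725.781 × 1.725 = 2976.9722 kcal/day.
Protein energy = 25% × 2976.9722 = 744.2431 kcal.
Protein = 744.2431 ÷ 4 kcal/g = 186.0608 g.

186 g/day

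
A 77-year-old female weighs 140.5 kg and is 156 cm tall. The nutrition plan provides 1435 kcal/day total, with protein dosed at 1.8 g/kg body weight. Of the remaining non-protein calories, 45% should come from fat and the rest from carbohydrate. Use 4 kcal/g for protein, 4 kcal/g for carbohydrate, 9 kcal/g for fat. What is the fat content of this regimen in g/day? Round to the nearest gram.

Protein = 1.8 × 140.5 = 252.9 g → 252.9 × 4 = 1011.6 kcal.
Non-protein calories = 1435 − 1011.6 = 423.4 kcal.
Fat: 45% × 423.4 = 190.53 kcal; carbohydrate: 232.87 kcal.
Fat: 190.53 kcal ÷ 9 kcal/g = 21.17 g.

21 g/day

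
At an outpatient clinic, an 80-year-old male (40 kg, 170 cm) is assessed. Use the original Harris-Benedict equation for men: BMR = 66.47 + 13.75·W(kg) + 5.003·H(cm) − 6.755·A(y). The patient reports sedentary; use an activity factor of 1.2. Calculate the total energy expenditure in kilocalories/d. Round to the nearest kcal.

1112 kilocalories/d

Harris-Benedict: BMR = 66.47 + 13.75(40) + 5.003(170) − 6.755(80) = 926.58 kcal/day.
TEE = BMR × activity factor = 926.58 × 1.2 = 1111.896 kcal/day.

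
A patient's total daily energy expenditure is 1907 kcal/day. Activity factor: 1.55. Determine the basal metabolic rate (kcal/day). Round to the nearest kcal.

1230 kcal/day

BMR = TEE ÷ activity factor = 1907 ÷ 1.55 = 1230.3226 kcal/day.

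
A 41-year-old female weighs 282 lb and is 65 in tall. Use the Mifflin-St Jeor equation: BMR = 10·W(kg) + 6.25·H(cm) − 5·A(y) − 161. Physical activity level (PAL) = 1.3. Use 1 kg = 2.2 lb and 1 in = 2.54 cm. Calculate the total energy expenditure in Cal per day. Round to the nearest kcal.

2532 Cal per day

Convert to metric: weight = 282 ÷ 2.2 = 128.1818 kg; height = 65 × 2.54 = 165.1 cm.
Mifflin-St Jeor (female): BMR = 10(128.1818) + 6.25(165.1) − 5(41) − 161 = 1281.8182 + 1031.875 − 205 − 161 = 1947.6932 kcal/day.
TEE = BMR × activity factor = 1947.6932 × 1.3 = 2532.0011 kcal/day.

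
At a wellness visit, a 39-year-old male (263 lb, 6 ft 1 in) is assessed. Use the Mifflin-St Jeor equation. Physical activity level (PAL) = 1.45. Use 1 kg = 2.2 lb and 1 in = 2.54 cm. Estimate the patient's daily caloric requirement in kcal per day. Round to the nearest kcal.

3138 kcal per day

Convert to metric: weight = 263 ÷ 2.2 = 119.5455 kg; height = (6×12 + 1) × 2.54 = 73 × 2.54 = 185.42 cm.
Mifflin-St Jeor (male): BMR = 10(119.5455) + 6.25(185.42) − 5(39) + 5 = 1195.4545 + 1158.875 − 195 + 5 = 2164.3295 kcal/day.
TEE = BMR × activity factor = 2164.3295 × 1.45 = 3138.2778 kcal/day.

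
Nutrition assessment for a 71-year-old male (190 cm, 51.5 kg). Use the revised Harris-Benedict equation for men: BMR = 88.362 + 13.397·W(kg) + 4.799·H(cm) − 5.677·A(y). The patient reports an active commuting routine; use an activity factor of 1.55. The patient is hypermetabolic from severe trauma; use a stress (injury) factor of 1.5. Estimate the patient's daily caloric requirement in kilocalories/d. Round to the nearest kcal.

Harris-Benedict: BMR = 88.362 + 13.397(51.5) + 4.799(190) − 5.677(71) = 1287.0505 kcal/day.
TEE = BMR × activity factor = 1287.0505 × 1.55 = 1994.9283 kcal/day.
Apply stress factor: 1994.9283 × 1.5 = 2992.3924 kcal/day.

2992 kilocalories/d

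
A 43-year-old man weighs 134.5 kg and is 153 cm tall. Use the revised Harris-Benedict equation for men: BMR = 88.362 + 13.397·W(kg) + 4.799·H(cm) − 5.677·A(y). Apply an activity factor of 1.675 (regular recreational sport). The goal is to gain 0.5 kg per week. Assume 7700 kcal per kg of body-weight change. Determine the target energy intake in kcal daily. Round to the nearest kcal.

4537 kcal daily

Harris-Benedict: BMR = 88.362 + 13.397(134.5) + 4.799(153) − 5.677(43) = 2380.3945 kcal/day.
TEE = 2380.3945 × 1.675 = 3987.1608 kcal/day.
Required daily surplus = 0.5 × 7700 ÷ 7 = 550 kcal/day.
Target intake = 3987.1608 + 550 = 4537.1608 kcal/day.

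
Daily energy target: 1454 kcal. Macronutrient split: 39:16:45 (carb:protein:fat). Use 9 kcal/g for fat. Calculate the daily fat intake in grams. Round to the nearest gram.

Fat energy = 45% × 1454 = 654.3 kcal.
At 9 kcal/g: 654.3 ÷ 9 = 72.7 g.

73 g/day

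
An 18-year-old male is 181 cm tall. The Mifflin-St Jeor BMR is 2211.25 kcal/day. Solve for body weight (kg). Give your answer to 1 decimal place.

116.5 kg

2211.25 = 10·W + 6.25(181) − 5(18) + 5
10·W = 2211.25 − 1046.25 = 1165, so W = 116.5 kg.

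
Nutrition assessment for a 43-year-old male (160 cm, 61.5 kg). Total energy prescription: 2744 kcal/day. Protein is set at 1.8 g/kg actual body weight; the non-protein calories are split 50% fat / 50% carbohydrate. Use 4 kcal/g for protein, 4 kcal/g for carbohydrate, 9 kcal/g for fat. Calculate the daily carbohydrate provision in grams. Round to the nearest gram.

Protein = 1.8 × 61.5 = 110.7 g → 110.7 × 4 = 442.8 kcal.
Non-protein calories = 2744 − 442.8 = 2301.2 kcal.
Fat: 50% × 2301.2 = 1150.6 kcal; carbohydrate: 1150.6 kcal.
Carbohydrate: 1150.6 kcal ÷ 4 kcal/g = 287.65 g.

288 g/day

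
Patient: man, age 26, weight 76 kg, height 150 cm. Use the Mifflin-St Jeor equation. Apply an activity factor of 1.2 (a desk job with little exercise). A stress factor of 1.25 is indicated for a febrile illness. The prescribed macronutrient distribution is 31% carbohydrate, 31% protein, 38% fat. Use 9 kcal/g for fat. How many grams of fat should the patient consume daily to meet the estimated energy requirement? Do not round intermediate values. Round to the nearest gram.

100 g/day

Mifflin-St Jeor (male): BMR = 10(76) + 6.25(150) − 5(26) + 5 = 760 + 937.5 − 130 + 5 = 1572.5 kcal/day.
TEE = 1572.5 × 1.2 = 1887 kcal/day.
With stress factor 1.25: 1887 × 1.25 = 2358.75 kcal/day.
Fat energy = 38% × 2358.75 = 896.325 kcal.
Fat = 896.325 ÷ 9 kcal/g = 99.5917 g.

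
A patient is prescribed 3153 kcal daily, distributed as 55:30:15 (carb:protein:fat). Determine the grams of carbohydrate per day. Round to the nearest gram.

434 g/day

Carbohydrate energy = 55% × 3153 = 1734.15 kcal.
At 4 kcal/g: 1734.15 ÷ 4 = 433.5375 g.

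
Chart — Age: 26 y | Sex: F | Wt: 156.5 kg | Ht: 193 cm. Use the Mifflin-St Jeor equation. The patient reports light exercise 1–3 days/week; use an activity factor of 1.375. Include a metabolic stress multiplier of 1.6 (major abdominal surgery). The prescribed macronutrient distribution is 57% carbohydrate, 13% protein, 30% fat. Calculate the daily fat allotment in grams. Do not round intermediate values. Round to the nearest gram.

182 g/day

Mifflin-St Jeor (female): BMR = 10(156.5) + 6.25(193) − 5(26) − 161 = 1565 + 1206.25 − 130 − 161 = 2480.25 kcal/day.
TEE = 2480.25 × 1.375 = 3410.3438 kcal/day.
With stress factor 1.6: 3410.3438 × 1.6 = 5456.55 kcal/day.
Fat energy = 30% × 5456.55 = 1636.965 kcal.
Fat = 1636.965 ÷ 9 kcal/g = 181.885 g.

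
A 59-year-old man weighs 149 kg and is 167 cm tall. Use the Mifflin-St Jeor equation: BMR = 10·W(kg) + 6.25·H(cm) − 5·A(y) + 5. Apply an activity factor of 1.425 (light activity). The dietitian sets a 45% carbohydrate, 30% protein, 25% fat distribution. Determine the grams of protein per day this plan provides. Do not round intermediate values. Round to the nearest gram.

Mifflin-St Jeor (male): BMR = 10(149) + 6.25(167) − 5(59) + 5 = 1490 + 1043.75 − 295 + 5 = 2243.75 kcal/day.
TEE = 2243.75 × 1.425 = 3197.3438 kcal/day.
Protein energy = 30% × 3197.3438 = 959.2031 kcal.
Protein = 959.2031 ÷ 4 kcal/g = 239.8008 g.

240 g/day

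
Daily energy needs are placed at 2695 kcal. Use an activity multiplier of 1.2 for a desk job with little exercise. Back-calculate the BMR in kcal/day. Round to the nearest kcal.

2246 kcal/day

BMR = TEE ÷ activity factor = 2695 ÷ 1.2 = 2245.8333 kcal/day.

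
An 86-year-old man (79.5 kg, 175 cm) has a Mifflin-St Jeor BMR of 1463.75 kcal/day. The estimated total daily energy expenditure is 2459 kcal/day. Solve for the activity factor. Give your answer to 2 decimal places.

Activity factor = TEE ÷ BMR = 2459 ÷ 1463.75 = 1.68.

1.68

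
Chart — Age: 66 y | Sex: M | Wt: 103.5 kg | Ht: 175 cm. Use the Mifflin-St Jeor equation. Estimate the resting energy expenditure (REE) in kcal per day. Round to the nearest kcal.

Mifflin-St Jeor (male): BMR = 10(103.5) + 6.25(175) − 5(66) + 5 = 1035 + 1093.75 − 330 + 5 = 1803.75 kcal/day.

1804 kcal per day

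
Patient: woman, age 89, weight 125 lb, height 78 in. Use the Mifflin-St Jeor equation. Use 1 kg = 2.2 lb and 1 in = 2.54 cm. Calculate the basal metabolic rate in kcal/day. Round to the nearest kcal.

Convert to metric: weight = 125 ÷ 2.2 = 56.8182 kg; height = 78 × 2.54 = 198.12 cm.
Mifflin-St Jeor (female): BMR = 10(56.8182) + 6.25(198.12) − 5(89) − 161 = 568.1818 + 1238.25 − 445 − 161 = 1200.4318 kcal/day.

1200 kcal/day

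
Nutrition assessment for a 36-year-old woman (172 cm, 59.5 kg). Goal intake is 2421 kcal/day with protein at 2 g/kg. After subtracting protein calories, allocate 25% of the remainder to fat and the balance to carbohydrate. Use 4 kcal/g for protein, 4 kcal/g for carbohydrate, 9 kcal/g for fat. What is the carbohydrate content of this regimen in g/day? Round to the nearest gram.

Protein = 2 × 59.5 = 119 g → 119 × 4 = 476 kcal.
Non-protein calories = 2421 − 476 = 1945 kcal.
Fat: 25% × 1945 = 486.25 kcal; carbohydrate: 1458.75 kcal.
Carbohydrate: 1458.75 kcal ÷ 4 kcal/g = 364.6875 g.

365 g/day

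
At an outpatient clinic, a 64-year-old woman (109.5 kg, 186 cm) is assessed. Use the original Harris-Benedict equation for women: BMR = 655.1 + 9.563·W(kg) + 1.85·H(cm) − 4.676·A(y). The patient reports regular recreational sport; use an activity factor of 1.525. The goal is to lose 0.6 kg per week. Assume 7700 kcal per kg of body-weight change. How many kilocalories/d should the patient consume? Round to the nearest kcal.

2004 kilocalories/d

Harris-Benedict: BMR = 655.1 + 9.563(109.5) + 1.85(186) − 4.676(64) = 1747.0845 kcal/day.
TEE = 1747.0845 × 1.525 = 2664.3039 kcal/day.
Required daily deficit = 0.6 × 7700 ÷ 7 = 660 kcal/day.
Target intake = 2664.3039 − 660 = 2004.3039 kcal/day.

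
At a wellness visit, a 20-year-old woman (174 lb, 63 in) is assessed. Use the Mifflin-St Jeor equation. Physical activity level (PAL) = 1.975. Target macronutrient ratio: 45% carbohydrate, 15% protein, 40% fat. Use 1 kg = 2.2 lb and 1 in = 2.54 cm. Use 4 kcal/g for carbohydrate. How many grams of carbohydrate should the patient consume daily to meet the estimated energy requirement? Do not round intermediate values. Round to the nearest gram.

Convert to metric: weight = 174 ÷ 2.2 = 79.0909 kg; height = 63 × 2.54 = 160.02 cm.
Mifflin-St Jeor (female): BMR = 10(79.0909) + 6.25(160.02) − 5(20) − 161 = 790.9091 + 1000.125 − 100 − 161 = 1530.0341 kcal/day.
TEE = 1530.0341 × 1.975 = 3021.8173 kcal/day.
Carbohydrate energy = 45% × 3021.8173 = 1359.8178 kcal.
Carbohydrate = 1359.8178 ÷ 4 kcal/g = 339.9544 g.

340 g/day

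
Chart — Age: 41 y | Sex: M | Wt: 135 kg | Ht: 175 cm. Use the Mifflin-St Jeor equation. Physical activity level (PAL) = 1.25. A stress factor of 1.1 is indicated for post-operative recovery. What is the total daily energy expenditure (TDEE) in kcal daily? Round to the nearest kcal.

Mifflin-St Jeor (male): BMR = 10(135) + 6.25(175) − 5(41) + 5 = 1350 + 1093.75 − 205 + 5 = 2243.75 kcal/day.
TEE = BMR × activity factor = 2243.75 × 1.25 = 2804.6875 kcal/day.
Apply stress factor: 2804.6875 × 1.1 = 3085.1563 kcal/day.

3085 kcal daily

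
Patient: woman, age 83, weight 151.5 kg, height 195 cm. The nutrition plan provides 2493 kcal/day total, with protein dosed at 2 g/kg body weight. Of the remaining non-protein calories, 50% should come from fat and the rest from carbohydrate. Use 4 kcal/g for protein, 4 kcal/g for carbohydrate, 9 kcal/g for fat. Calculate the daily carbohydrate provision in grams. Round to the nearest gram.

160 g/day

Protein = 2 × 151.5 = 303 g → 303 × 4 = 1212 kcal.
Non-protein calories = 2493 − 1212 = 1281 kcal.
Fat: 50% × 1281 = 640.5 kcal; carbohydrate: 640.5 kcal.
Carbohydrate: 640.5 kcal ÷ 4 kcal/g = 160.125 g.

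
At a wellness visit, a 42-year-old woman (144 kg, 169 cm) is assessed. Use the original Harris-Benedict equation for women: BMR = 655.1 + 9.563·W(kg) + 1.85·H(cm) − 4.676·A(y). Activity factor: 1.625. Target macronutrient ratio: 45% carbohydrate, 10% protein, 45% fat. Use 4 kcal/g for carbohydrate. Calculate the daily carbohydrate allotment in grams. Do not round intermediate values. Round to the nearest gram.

393 g/day

Harris-Benedict: BMR = 655.1 + 9.563(144) + 1.85(169) − 4.676(42) = 2148.43 kcal/day.
TEE = 2148.43 × 1.625 = 3491.1988 kcal/day.
Carbohydrate energy = 45% × 3491.1988 = 1571.0394 kcal.
Carbohydrate = 1571.0394 ÷ 4 kcal/g = 392.7599 g.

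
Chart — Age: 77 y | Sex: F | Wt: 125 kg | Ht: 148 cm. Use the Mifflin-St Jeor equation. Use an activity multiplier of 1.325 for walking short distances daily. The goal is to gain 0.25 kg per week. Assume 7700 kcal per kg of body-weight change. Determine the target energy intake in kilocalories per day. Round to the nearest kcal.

2433 kilocalories per day

Mifflin-St Jeor (female): BMR = 10(125) + 6.25(148) − 5(77) − 161 = 1250 + 925 − 385 − 161 = 1629 kcal/day.
TEE = 1629 × 1.325 = 2158.425 kcal/day.
Required daily surplus = 0.25 × 7700 ÷ 7 = 275 kcal/day.
Target intake = 2158.425 + 275 = 2433.425 kcal/day.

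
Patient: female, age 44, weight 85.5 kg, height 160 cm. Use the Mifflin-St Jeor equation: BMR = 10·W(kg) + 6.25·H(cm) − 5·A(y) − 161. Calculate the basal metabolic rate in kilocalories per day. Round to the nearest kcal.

Mifflin-St Jeor (female): BMR = 10(85.5) + 6.25(160) − 5(44) − 161 = 855 + 1000 − 220 − 161 = 1474 kcal/day.

1474 kilocalories per day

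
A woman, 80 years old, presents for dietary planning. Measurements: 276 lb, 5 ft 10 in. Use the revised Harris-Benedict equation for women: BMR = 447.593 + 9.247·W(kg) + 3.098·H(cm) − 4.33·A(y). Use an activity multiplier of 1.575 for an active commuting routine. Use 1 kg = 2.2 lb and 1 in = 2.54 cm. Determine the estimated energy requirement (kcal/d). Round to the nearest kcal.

Convert to metric: weight = 276 ÷ 2.2 = 125.4545 kg; height = (5×12 + 10) × 2.54 = 70 × 2.54 = 177.8 cm.
Harris-Benedict: BMR = 447.593 + 9.247(125.4545) + 3.098(177.8) − 4.33(80) = 1812.0956 kcal/day.
TEE = BMR × activity factor = 1812.0956 × 1.575 = 2854.0505 kcal/day.

2854 kcal/d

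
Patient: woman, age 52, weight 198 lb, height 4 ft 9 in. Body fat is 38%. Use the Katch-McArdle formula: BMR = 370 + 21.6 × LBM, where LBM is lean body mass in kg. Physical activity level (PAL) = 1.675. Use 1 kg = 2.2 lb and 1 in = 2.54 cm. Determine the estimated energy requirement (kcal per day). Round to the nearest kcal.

2639 kcal per day

Convert to metric: weight = 198 ÷ 2.2 = 90 kg; height = (4×12 + 9) × 2.54 = 57 × 2.54 = 144.78 cm.
LBM = 90 × (1 − 0.38) = 55.8 kg. Katch-McArdle: BMR = 370 + 21.6 × 55.8 = 1575.28 kcal/day.
TEE = BMR × activity factor = 1575.28 × 1.675 = 2638.594 kcal/day.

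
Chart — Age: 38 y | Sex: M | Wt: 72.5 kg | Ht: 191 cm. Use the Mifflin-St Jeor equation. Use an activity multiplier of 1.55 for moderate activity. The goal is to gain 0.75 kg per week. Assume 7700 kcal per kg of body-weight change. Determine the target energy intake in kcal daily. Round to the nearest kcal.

3512 kcal daily

Mifflin-St Jeor (male): BMR = 10(72.5) + 6.25(191) − 5(38) + 5 = 725 + 1193.75 − 190 + 5 = 1733.75 kcal/day.
TEE = 1733.75 × 1.55 = 2687.3125 kcal/day.
Required daily surplus = 0.75 × 7700 ÷ 7 = 825 kcal/day.
Target intake = 2687.3125 + 825 = 3512.3125 kcal/day.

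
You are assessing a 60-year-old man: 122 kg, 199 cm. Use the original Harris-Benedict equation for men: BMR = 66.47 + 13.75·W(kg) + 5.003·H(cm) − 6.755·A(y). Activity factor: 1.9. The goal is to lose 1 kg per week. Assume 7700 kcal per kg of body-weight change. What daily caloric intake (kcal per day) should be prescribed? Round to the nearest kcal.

3335 kcal per day

Harris-Benedict: BMR = 66.47 + 13.75(122) + 5.003(199) − 6.755(60) = 2334.267 kcal/day.
TEE = 2334.267 × 1.9 = 4435.1073 kcal/day.
Required daily deficit = 1 × 7700 ÷ 7 = 1100 kcal/day.
Target intake = 4435.1073 − 1100 = 3335.1073 kcal/day.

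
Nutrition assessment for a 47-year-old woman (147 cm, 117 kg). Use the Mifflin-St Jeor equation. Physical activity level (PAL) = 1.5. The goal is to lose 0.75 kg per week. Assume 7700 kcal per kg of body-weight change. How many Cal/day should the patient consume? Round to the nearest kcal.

Mifflin-St Jeor (female): BMR = 10(117) + 6.25(147) − 5(47) − 161 = 1170 + 918.75 − 235 − 161 = 1692.75 kcal/day.
TEE = 1692.75 × 1.5 = 2539.125 kcal/day.
Required daily deficit = 0.75 × 7700 ÷ 7 = 825 kcal/day.
Target intake = 2539.125 − 825 = 1714.125 kcal/day.

1714 Cal/day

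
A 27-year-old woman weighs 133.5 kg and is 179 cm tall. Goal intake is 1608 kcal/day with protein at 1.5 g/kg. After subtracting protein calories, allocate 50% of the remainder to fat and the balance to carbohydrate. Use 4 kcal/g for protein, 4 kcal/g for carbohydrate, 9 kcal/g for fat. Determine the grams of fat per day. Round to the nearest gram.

45 g/day

Protein = 1.5 × 133.5 = 200.25 g → 200.25 × 4 = 801 kcal.
Non-protein calories = 1608 − 801 = 807 kcal.
Fat: 50% × 807 = 403.5 kcal; carbohydrate: 403.5 kcal.
Fat: 403.5 kcal ÷ 9 kcal/g = 44.8333 g.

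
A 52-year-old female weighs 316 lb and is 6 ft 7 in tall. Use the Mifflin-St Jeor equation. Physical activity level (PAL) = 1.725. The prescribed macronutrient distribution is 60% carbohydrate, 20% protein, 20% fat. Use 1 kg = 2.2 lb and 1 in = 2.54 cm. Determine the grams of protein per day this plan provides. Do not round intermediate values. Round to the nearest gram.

Convert to metric: weight = 316 ÷ 2.2 = 143.6364 kg; height = (6×12 + 7) × 2.54 = 79 × 2.54 = 200.66 cm.
Mifflin-St Jeor (female): BMR = 10(143.6364) + 6.25(200.66) − 5(52) − 161 = 1436.3636 + 1254.125 − 260 − 161 = 2269.4886 kcal/day.
TEE = 2269.4886 × 1.725 = 3914.8679 kcal/day.
Protein energy = 20% × 3914.8679 = 782.9736 kcal.
Protein = 782.9736 ÷ 4 kcal/g = 195.7434 g.

196 g/day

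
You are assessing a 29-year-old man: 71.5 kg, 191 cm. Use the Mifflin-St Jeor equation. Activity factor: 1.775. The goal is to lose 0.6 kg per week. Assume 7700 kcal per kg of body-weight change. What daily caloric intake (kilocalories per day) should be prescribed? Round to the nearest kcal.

2480 kilocalories per day

Mifflin-St Jeor (male): BMR = 10(71.5) + 6.25(191) − 5(29) + 5 = 715 + 1193.75 − 145 + 5 = 1768.75 kcal/day.
TEE = 1768.75 × 1.775 = 3139.5313 kcal/day.
Required daily deficit = 0.6 × 7700 ÷ 7 = 660 kcal/day.
Target intake = 3139.5313 − 660 = 2479.5313 kcal/day.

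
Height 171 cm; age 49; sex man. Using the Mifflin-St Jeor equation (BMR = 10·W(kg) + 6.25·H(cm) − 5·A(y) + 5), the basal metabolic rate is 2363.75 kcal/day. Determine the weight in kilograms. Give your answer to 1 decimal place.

153.5 kg

2363.75 = 10·W + 6.25(171) − 5(49) + 5
10·W = 2363.75 − 828.75 = 1535, so W = 153.5 kg.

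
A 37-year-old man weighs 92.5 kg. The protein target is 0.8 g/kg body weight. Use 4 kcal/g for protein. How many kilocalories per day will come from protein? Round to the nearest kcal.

296 kcal/day

Protein = 0.8 g/kg × 92.5 kg = 74 g/day.
Protein energy = 74 g × 4 kcal/g = 296 kcal/day.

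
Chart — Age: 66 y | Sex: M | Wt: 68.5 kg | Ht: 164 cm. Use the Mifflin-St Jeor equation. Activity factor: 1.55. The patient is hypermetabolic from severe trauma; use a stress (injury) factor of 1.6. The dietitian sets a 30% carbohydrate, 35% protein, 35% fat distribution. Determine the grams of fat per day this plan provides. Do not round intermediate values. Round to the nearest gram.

Mifflin-St Jeor (male): BMR = 10(68.5) + 6.25(164) − 5(66) + 5 = 685 + 1025 − 330 + 5 = 1385 kcal/day.
TEE = 1385 × 1.55 = 2146.75 kcal/day.
With stress factor 1.6: 2146.75 × 1.6 = 3434.8 kcal/day.
Fat energy = 35% × 3434.8 = 1202.18 kcal.
Fat = 1202.18 ÷ 9 kcal/g = 133.5756 g.

134 g/day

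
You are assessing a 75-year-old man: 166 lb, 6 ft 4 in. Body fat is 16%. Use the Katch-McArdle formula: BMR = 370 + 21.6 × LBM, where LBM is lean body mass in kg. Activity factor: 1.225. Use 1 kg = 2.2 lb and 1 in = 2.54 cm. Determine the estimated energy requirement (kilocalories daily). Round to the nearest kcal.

Convert to metric: weight = 166 ÷ 2.2 = 75.4545 kg; height = (6×12 + 4) × 2.54 = 76 × 2.54 = 193.04 cm.
LBM = 75.4545 × (1 − 0.16) = 63.3818 kg. Katch-McArdle: BMR = 370 + 21.6 × 63.3818 = 1739.0473 kcal/day.
TEE = BMR × activity factor = 1739.0473 × 1.225 = 2130.3329 kcal/day.

2130 kilocalories daily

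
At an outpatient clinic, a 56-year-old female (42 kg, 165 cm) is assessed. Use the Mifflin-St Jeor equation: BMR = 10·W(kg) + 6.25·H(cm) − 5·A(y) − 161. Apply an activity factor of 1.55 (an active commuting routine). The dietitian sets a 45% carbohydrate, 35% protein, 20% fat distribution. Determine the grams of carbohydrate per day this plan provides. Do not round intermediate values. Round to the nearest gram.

176 g/day

Mifflin-St Jeor (female): BMR = 10(42) + 6.25(165) − 5(56) − 161 = 420 + 1031.25 − 280 − 161 = 1010.25 kcal/day.
TEE = 1010.25 × 1.55 = 1565.8875 kcal/day.
Carbohydrate energy = 45% × 1565.8875 = 704.6494 kcal.
Carbohydrate = 704.6494 ÷ 4 kcal/g = 176.1623 g.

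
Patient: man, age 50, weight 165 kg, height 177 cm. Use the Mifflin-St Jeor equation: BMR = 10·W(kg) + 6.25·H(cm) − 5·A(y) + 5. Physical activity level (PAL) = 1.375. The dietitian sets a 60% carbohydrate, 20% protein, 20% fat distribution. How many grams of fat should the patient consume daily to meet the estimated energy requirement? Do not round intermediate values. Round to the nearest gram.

77 g/day

Mifflin-St Jeor (male): BMR = 10(165) + 6.25(177) − 5(50) + 5 = 1650 + 1106.25 − 250 + 5 = 2511.25 kcal/day.
TEE = 2511.25 × 1.375 = 3452.9688 kcal/day.
Fat energy = 20% × 3452.9688 = 690.5938 kcal.
Fat = 690.5938 ÷ 9 kcal/g = 76.7326 g.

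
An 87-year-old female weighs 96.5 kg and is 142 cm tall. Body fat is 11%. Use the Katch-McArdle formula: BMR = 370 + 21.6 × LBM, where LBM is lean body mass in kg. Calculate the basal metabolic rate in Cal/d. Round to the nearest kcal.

2225 Cal/d

LBM = 96.5 × (1 − 0.11) = 85.885 kg. Katch-McArdle: BMR = 370 + 21.6 × 85.885 = 2225.116 kcal/day.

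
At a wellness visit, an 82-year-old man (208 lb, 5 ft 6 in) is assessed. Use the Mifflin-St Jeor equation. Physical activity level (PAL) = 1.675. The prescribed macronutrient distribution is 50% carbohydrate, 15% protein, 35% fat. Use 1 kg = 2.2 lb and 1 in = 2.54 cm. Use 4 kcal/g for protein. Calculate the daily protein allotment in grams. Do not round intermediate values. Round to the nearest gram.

Convert to metric: weight = 208 ÷ 2.2 = 94.5455 kg; height = (5×12 + 6) × 2.54 = 66 × 2.54 = 167.64 cm.
Mifflin-St Jeor (male): BMR = 10(94.5455) + 6.25(167.64) − 5(82) + 5 = 945.4545 + 1047.75 − 410 + 5 = 1588.2045 kcal/day.
TEE = 1588.2045 × 1.675 = 2660.2426 kcal/day.
Protein energy = 15% × 2660.2426 = 399.0364 kcal.
Protein = 399.0364 ÷ 4 kcal/g = 99.7591 g.

100 g/day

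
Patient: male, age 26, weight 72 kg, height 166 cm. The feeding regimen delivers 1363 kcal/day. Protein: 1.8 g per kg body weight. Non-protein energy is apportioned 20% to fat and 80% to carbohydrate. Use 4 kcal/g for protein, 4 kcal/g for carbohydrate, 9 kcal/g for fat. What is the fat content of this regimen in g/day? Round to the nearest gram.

19 g/day

Protein = 1.8 × 72 = 129.6 g → 129.6 × 4 = 518.4 kcal.
Non-protein calories = 1363 − 518.4 = 844.6 kcal.
Fat: 20% × 844.6 = 168.92 kcal; carbohydrate: 675.68 kcal.
Fat: 168.92 kcal ÷ 9 kcal/g = 18.7689 g.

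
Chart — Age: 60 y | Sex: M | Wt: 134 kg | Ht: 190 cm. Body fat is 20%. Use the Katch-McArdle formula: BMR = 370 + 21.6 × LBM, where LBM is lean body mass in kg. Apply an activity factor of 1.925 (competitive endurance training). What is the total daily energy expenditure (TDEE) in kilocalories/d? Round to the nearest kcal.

LBM = 134 × (1 − 0.2) = 107.2 kg. Katch-McArdle: BMR = 370 + 21.6 × 107.2 = 2685.52 kcal/day.
TEE = BMR × activity factor = 2685.52 × 1.925 = 5169.626 kcal/day.

5170 kilocalories/d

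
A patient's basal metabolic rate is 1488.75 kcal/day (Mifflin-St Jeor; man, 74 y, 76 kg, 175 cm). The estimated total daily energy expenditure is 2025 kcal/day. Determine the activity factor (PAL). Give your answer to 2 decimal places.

1.36

Activity factor = TEE ÷ BMR = 2025 ÷ 1488.75 = 1.36.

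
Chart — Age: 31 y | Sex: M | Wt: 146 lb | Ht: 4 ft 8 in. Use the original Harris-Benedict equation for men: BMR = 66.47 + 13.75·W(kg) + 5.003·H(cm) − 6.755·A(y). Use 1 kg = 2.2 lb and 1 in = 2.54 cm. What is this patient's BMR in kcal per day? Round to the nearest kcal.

1481 kcal per day

Convert to metric: weight = 146 ÷ 2.2 = 66.3636 kg; height = (4×12 + 8) × 2.54 = 56 × 2.54 = 142.24 cm.
Harris-Benedict: BMR = 66.47 + 13.75(66.3636) + 5.003(142.24) − 6.755(31) = 1481.1917 kcal/day.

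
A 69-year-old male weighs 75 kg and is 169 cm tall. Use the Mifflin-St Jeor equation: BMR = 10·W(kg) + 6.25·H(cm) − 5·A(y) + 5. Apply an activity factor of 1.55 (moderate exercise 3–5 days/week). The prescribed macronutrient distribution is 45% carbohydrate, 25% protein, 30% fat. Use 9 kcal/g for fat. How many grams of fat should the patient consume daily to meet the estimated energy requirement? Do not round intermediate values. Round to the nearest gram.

Mifflin-St Jeor (male): BMR = 10(75) + 6.25(169) − 5(69) + 5 = 750 + 1056.25 − 345 + 5 = 1466.25 kcal/day.
TEE = 1466.25 × 1.55 = 2272.6875 kcal/day.
Fat energy = 30% × 2272.6875 = 681.8063 kcal.
Fat = 681.8063 ÷ 9 kcal/g = 75.7563 g.

76 g/day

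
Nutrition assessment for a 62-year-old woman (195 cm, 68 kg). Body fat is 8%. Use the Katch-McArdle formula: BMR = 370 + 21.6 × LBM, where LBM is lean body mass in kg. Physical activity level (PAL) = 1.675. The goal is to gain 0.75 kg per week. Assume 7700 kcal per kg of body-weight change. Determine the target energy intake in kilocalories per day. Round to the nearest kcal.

3708 kilocalories per day

LBM = 68 × (1 − 0.08) = 62.56 kg. Katch-McArdle: BMR = 370 + 21.6 × 62.56 = 1721.296 kcal/day.
TEE = 1721.296 × 1.675 = 2883.1708 kcal/day.
Required daily surplus = 0.75 × 7700 ÷ 7 = 825 kcal/day.
Target intake = 2883.1708 + 825 = 3708.1708 kcal/day.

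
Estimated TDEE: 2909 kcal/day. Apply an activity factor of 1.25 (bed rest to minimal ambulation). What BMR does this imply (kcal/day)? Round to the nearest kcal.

2327 kcal/day

BMR = TEE ÷ activity factor = 2909 ÷ 1.25 = 2327.2 kcal/day.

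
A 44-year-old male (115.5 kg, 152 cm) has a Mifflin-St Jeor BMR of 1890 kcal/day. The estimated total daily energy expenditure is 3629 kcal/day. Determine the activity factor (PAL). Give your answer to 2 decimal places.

Activity factor = TEE ÷ BMR = 3629 ÷ 1890 = 1.92.

1.92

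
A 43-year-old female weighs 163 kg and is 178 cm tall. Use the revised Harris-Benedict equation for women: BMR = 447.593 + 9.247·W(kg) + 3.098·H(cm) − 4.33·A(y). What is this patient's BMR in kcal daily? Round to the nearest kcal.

2320 kcal daily

Harris-Benedict: BMR = 447.593 + 9.247(163) + 3.098(178) − 4.33(43) = 2320.108 kcal/day.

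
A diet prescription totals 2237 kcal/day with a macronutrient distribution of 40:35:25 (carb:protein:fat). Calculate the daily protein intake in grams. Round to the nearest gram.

196 g/day

Protein energy = 35% × 2237 = 782.95 kcal.
At 4 kcal/g: 782.95 ÷ 4 = 195.7375 g.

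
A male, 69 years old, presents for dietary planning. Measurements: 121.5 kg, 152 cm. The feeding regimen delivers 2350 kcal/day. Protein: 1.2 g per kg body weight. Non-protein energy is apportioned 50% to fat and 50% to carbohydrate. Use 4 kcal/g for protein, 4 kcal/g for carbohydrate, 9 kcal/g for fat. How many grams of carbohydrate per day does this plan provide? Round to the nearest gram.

Protein = 1.2 × 121.5 = 145.8 g → 145.8 × 4 = 583.2 kcal.
Non-protein calories = 2350 − 583.2 = 1766.8 kcal.
Fat: 50% × 1766.8 = 883.4 kcal; carbohydrate: 883.4 kcal.
Carbohydrate: 883.4 kcal ÷ 4 kcal/g = 220.85 g.

221 g/day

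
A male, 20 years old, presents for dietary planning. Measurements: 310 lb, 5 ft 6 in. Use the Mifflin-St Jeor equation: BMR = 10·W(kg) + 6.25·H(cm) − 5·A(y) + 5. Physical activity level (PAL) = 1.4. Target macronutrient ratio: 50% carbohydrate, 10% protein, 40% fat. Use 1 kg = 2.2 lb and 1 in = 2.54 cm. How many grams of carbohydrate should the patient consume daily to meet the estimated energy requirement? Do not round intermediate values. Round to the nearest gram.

413 g/day

Convert to metric: weight = 310 ÷ 2.2 = 140.9091 kg; height = (5×12 + 6) × 2.54 = 66 × 2.54 = 167.64 cm.
Mifflin-St Jeor (male): BMR = 10(140.9091) + 6.25(167.64) − 5(20) + 5 = 1409.0909 + 1047.75 − 100 + 5 = 2361.8409 kcal/day.
TEE = 2361.8409 × 1.4 = 3306.5773 kcal/day.
Carbohydrate energy = 50% × 3306.5773 = 1653.2886 kcal.
Carbohydrate = 1653.2886 ÷ 4 kcal/g = 413.3222 g.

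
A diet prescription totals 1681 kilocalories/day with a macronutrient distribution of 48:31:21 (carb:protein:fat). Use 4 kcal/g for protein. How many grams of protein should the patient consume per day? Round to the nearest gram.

130 g/day

Protein energy = 31% × 1681 = 521.11 kcal.
At 4 kcal/g: 521.11 ÷ 4 = 130.2775 g.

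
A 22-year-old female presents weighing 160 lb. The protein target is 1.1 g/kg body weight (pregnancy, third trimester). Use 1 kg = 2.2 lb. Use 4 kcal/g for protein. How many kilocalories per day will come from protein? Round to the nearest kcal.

320 kcal/day

Weight in kg = 160 ÷ 2.2 = 72.7273 kg.
Protein = 1.1 g/kg × 72.7273 kg = 80 g/day.
Protein energy = 80 g × 4 kcal/g = 320 kcal/day.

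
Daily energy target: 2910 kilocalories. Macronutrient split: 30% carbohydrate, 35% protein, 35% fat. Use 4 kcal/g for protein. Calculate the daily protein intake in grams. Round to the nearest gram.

Protein energy = 35% × 2910 = 1018.5 kcal.
At 4 kcal/g: 1018.5 ÷ 4 = 254.625 g.

255 g/day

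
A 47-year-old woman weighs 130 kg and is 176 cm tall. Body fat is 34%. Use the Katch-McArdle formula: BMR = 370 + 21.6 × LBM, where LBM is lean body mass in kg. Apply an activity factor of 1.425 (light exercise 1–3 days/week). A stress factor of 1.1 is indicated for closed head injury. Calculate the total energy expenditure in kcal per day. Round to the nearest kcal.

LBM = 130 × (1 − 0.34) = 85.8 kg. Katch-McArdle: BMR = 370 + 21.6 × 85.8 = 2223.28 kcal/day.
TEE = BMR × activity factor = 2223.28 × 1.425 = 3168.174 kcal/day.
Apply stress factor: 3168.174 × 1.1 = 3484.9914 kcal/day.

3485 kcal per day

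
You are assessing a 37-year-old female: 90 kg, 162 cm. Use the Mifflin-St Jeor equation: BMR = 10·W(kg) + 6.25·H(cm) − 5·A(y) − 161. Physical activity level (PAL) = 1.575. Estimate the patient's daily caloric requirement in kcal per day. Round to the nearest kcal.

2467 kcal per day

Mifflin-St Jeor (female): BMR = 10(90) + 6.25(162) − 5(37) − 161 = 900 + 1012.5 − 185 − 161 = 1566.5 kcal/day.
TEE = BMR × activity factor = 1566.5 × 1.575 = 2467.2375 kcal/day.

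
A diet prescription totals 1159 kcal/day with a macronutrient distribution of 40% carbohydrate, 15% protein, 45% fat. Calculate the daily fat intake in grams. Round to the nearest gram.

Fat energy = 45% × 1159 = 521.55 kcal.
At 9 kcal/g: 521.55 ÷ 9 = 57.95 g.

58 g/day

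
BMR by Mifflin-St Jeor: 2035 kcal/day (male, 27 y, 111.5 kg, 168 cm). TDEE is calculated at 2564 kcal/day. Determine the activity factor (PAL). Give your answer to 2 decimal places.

Activity factor = TEE ÷ BMR = 2564 ÷ 2035 = 1.26.

1.26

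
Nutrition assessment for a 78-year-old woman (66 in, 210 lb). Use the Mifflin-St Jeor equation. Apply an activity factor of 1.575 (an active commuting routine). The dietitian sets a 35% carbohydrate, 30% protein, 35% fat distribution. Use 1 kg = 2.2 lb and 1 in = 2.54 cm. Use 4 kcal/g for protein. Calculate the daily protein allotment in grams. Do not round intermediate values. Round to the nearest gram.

Convert to metric: weight = 210 ÷ 2.2 = 95.4545 kg; height = 66 × 2.54 = 167.64 cm.
Mifflin-St Jeor (female): BMR = 10(95.4545) + 6.25(167.64) − 5(78) − 161 = 954.5455 + 1047.75 − 390 − 161 = 1451.2955 kcal/day.
TEE = 1451.2955 × 1.575 = 2285.7903 kcal/day.
Protein energy = 30% × 2285.7903 = 685.7371 kcal.
Protein = 685.7371 ÷ 4 kcal/g = 171.4343 g.

171 g/day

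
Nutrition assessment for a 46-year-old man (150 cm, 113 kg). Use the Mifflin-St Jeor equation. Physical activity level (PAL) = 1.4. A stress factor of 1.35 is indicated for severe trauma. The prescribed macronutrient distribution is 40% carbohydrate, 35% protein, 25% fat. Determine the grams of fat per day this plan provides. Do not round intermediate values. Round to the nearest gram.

97 g/day

Mifflin-St Jeor (male): BMR = 10(113) + 6.25(150) − 5(46) + 5 = 1130 + 937.5 − 230 + 5 = 1842.5 kcal/day.
TEE = 1842.5 × 1.4 = 2579.5 kcal/day.
With stress factor 1.35: 2579.5 × 1.35 = 3482.325 kcal/day.
Fat energy = 25% × 3482.325 = 870.5813 kcal.
Fat = 870.5813 ÷ 9 kcal/g = 96.7313 g.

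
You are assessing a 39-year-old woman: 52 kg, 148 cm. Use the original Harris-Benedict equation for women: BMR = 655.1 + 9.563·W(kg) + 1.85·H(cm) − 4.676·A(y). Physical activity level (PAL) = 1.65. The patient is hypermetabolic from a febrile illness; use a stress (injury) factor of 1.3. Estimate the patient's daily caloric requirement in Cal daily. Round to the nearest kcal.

Harris-Benedict: BMR = 655.1 + 9.563(52) + 1.85(148) − 4.676(39) = 1243.812 kcal/day.
TEE = BMR × activity factor = 1243.812 × 1.65 = 2052.2898 kcal/day.
Apply stress factor: 2052.2898 × 1.3 = 2667.9767 kcal/day.

2668 Cal daily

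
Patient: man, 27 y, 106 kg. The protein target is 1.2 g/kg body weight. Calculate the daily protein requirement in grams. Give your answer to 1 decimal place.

Protein = 1.2 g/kg × 106 kg = 127.2 g/day.

127.2 g/day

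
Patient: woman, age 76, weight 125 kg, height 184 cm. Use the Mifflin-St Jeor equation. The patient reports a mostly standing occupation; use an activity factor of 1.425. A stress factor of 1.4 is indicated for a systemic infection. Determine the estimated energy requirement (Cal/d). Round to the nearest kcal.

Mifflin-St Jeor (female): BMR = 10(125) + 6.25(184) − 5(76) − 161 = 1250 + 1150 − 380 − 161 = 1859 kcal/day.
TEE = BMR × activity factor = 1859 × 1.425 = 2649.075 kcal/day.
Apply stress factor: 2649.075 × 1.4 = 3708.705 kcal/day.

3709 Cal/d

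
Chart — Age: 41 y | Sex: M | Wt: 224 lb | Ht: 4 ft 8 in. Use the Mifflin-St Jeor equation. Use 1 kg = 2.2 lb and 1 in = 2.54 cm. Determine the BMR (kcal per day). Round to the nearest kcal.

1707 kcal per day

Convert to metric: weight = 224 ÷ 2.2 = 101.8182 kg; height = (4×12 + 8) × 2.54 = 56 × 2.54 = 142.24 cm.
Mifflin-St Jeor (male): BMR = 10(101.8182) + 6.25(142.24) − 5(41) + 5 = 1018.1818 + 889 − 205 + 5 = 1707.1818 kcal/day.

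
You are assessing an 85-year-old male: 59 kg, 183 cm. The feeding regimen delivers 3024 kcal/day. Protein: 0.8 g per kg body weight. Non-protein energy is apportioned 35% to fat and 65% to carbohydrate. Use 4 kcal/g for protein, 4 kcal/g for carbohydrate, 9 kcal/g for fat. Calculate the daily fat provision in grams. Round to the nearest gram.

110 g/day

Protein = 0.8 × 59 = 47.2 g → 47.2 × 4 = 188.8 kcal.
Non-protein calories = 3024 − 188.8 = 2835.2 kcal.
Fat: 35% × 2835.2 = 992.32 kcal; carbohydrate: 1842.88 kcal.
Fat: 992.32 kcal ÷ 9 kcal/g = 110.2578 g.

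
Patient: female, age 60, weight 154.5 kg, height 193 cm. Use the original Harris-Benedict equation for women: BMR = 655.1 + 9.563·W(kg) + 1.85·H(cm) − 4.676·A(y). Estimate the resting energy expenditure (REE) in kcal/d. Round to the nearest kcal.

2209 kcal/d

Harris-Benedict: BMR = 655.1 + 9.563(154.5) + 1.85(193) − 4.676(60) = 2209.0735 kcal/day.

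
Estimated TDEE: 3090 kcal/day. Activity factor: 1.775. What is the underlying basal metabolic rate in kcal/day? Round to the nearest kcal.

BMR = TEE ÷ activity factor = 3090 ÷ 1.775 = 1740.8451 kcal/day.

1741 kcal/day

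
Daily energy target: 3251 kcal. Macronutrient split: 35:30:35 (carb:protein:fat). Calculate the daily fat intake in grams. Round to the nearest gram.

126 g/day

Fat energy = 35% × 3251 = 1137.85 kcal.
At 9 kcal/g: 1137.85 ÷ 9 = 126.4278 g.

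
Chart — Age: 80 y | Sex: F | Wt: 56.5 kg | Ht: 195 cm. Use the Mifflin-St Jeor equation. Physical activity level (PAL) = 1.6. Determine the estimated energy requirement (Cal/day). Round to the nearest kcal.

1956 Cal/day

Mifflin-St Jeor (female): BMR = 10(56.5) + 6.25(195) − 5(80) − 161 = 565 + 1218.75 − 400 − 161 = 1222.75 kcal/day.
TEE = BMR × activity factor = 1222.75 × 1.6 = 1956.4 kcal/day.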